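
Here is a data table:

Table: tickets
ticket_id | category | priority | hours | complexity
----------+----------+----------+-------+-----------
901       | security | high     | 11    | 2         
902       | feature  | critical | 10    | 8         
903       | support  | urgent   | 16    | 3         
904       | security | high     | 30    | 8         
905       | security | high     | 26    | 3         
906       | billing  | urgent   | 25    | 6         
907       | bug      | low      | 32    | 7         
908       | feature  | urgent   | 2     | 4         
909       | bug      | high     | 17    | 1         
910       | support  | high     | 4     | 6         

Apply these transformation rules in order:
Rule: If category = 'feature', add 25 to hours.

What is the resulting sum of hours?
223

Step 1: Count records where category = 'feature': 2
Step 2: Total bonus added: 2 × 25 = 50
Step 3: Original sum of hours: 173
Step 4: Final sum = 173 + 50 = 223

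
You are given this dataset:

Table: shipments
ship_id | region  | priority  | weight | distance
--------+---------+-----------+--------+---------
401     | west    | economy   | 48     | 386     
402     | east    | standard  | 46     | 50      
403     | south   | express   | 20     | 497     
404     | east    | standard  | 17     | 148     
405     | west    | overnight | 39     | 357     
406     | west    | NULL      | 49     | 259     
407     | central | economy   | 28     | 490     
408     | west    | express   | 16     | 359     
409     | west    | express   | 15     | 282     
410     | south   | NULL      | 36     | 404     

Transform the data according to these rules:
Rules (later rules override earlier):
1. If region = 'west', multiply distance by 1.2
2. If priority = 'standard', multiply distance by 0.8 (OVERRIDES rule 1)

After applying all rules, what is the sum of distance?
3521.0

Step 1: Rule 2 takes priority for records with priority = 'standard'
  - 2 records: 198 × 0.8 = 158.4
Step 2: Rule 1 applies to remaining records with region = 'west'
  - 5 records: 1643 × 1.2 = 1971.6
Step 3: Other records unchanged: 1391
Step 4: Final sum = 158.4 + 1971.6 + 1391 = 3521.0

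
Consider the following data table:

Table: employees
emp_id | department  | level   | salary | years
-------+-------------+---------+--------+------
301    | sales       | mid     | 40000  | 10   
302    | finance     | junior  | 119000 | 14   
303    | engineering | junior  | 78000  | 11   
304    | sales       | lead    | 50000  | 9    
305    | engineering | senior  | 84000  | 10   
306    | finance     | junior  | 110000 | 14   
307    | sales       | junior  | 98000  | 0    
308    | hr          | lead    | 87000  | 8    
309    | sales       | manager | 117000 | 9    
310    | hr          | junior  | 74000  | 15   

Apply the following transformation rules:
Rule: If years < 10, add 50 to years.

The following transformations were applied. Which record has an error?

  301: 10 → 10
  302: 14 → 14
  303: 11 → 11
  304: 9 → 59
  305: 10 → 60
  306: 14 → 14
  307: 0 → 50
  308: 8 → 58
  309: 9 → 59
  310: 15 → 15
Record 305 has an error. The correct transformed value should be 10, not 60.

Step 1: Check each record against the rule
Step 2: Record 305 has years = 10
Step 3: Since 10 >= 10, the bonus should not have been applied
Step 4: Correct value = 10, but claimed value = 60
Conclusion: Record 305 has the error.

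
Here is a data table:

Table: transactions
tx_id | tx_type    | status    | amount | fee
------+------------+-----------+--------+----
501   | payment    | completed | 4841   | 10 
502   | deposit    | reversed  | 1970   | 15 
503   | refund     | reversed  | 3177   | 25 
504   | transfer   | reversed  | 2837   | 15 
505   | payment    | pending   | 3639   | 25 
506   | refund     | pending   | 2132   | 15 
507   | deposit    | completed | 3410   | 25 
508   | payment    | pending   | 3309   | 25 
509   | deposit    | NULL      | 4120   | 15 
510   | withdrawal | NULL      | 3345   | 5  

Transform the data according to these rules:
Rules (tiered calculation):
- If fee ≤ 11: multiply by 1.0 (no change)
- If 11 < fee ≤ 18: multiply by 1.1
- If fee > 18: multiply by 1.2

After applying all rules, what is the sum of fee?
201.0

Step 1: Tier 1 (fee ≤ 11): 2 records, sum = 15 × 1.0 = 15.0
Step 2: Tier 2 (11 < fee ≤ 18): 4 records, sum = 60 × 1.1 = 66.0
Step 3: Tier 3 (fee > 18): 4 records, sum = 100 × 1.2 = 120.0
Step 4: Final sum = 15.0 + 66.0 + 120.0 = 201.0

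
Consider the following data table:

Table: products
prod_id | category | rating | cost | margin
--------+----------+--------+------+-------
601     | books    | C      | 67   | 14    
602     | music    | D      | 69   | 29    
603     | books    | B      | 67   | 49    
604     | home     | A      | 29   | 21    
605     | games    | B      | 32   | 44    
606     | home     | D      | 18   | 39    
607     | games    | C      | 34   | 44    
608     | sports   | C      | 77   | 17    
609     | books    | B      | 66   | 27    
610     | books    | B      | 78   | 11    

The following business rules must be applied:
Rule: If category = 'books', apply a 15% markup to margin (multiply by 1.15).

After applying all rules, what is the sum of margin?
310.15

Step 1: Records with category = 'books' have total margin = 101
Step 2: Apply multiplier: 101 × 1.15 = 116.15
Step 3: Other records total: 194
Step 4: Final sum = 116.15 + 194 = 310.15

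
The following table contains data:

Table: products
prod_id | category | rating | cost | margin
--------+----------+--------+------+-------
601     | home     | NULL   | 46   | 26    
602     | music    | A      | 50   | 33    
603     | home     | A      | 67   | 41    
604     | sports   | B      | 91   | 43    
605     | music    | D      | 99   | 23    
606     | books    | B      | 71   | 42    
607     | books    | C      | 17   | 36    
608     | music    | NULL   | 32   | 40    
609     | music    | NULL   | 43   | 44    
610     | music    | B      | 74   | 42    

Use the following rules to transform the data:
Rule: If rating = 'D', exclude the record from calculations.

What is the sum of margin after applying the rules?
347

Step 1: Identify records where rating = 'D'
Step 2: The excluded records sum to 23
Step 3: Original total margin = 370
Step 4: Remaining total = 370 - 23 = 347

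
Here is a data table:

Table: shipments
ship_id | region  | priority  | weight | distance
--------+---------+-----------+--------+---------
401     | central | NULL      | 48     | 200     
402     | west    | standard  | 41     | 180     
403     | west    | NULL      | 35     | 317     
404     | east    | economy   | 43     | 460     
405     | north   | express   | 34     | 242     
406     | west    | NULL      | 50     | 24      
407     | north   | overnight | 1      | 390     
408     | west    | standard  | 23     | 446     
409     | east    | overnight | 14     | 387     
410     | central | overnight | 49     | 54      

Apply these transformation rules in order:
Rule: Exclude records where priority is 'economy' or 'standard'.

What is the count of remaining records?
7

Step 1: Count records to exclude
  - 1 (economy) + 2 (standard) = 3 records
Step 2: Total records: 10
Step 3: Remaining = 10 - 3 = 7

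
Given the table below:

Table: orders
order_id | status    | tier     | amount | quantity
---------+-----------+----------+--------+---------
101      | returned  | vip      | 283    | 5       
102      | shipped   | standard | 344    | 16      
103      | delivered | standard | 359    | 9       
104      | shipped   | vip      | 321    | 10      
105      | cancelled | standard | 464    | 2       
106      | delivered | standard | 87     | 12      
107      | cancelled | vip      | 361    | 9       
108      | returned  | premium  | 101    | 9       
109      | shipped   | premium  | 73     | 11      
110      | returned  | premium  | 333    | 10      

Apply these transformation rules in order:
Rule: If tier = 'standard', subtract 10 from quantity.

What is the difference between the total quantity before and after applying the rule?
40

Step 1: Original sum of quantity = 93
Step 2: 4 records have tier = 'standard'
Step 3: Each affected record changes by -10
Step 4: Total change = 4 × -10 = -40
Step 5: New sum = 93 + -40 = 53
Step 6: Difference = |53 - 93| = 40
        (Sum decreased by 40)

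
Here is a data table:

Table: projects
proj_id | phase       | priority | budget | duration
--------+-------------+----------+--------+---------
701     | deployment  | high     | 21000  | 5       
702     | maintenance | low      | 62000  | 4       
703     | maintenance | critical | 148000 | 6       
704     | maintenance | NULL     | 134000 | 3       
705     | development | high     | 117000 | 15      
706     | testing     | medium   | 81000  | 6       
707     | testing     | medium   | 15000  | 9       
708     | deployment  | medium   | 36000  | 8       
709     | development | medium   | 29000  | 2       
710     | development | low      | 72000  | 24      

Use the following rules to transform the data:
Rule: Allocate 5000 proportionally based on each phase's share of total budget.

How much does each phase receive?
deployment: 398.6, development: 1524.48, maintenance: 2405.59, testing: 671.33

Step 1: Calculate total budget = 715000
Step 2: Calculate each phase's proportion:
  deployment: 57000/715000 = 7.97% → 398.6
  development: 218000/715000 = 30.49% → 1524.48
  maintenance: 344000/715000 = 48.11% → 2405.59
  testing: 96000/715000 = 13.43% → 671.33
Step 3: Verify: sum of allocations ≈ 5000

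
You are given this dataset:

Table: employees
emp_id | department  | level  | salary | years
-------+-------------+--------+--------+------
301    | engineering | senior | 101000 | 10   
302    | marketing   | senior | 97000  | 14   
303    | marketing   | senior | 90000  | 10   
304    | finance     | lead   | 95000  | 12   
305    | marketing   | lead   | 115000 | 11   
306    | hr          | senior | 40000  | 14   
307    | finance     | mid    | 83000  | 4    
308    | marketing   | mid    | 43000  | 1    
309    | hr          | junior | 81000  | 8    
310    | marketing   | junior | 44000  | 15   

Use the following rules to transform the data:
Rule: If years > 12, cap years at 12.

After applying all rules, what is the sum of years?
92

Step 1: 3 records have years > 12
Step 2: These records originally summed to 43
Step 3: After capping: 3 × 12 = 36
Step 4: Unaffected records sum: 56
Step 5: Final sum = 36 + 56 = 92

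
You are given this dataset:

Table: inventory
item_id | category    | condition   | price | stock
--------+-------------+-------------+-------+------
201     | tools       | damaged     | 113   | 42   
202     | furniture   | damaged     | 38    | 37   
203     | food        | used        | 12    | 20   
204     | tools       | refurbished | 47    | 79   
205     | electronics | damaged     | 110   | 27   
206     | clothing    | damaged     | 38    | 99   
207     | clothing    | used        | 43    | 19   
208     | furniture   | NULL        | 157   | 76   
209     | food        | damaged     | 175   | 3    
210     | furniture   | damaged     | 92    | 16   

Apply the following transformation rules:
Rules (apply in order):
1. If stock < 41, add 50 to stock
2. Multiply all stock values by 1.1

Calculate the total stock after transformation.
789.8

Step 1: Apply Rule 1 - Add 50 to records with stock < 41
  - 6 records affected: 122 + (6 × 50) = 422
  - Unaffected records: 296
  - Sum after Rule 1: 718
Step 2: Apply Rule 2 - Multiply all by 1.1
  - 718 × 1.1 = 789.8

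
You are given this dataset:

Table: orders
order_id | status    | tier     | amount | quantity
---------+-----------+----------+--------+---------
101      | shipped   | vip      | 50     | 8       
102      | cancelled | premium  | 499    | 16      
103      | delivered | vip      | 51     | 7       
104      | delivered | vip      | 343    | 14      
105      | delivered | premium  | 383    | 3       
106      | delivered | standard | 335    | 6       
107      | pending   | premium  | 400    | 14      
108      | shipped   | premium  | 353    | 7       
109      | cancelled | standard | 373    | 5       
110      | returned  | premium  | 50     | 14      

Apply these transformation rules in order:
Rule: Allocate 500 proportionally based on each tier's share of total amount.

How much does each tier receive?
premium: 296.97, standard: 124.78, vip: 78.25

Step 1: Calculate total amount = 2837
Step 2: Calculate each tier's proportion:
  premium: 1685/2837 = 59.39% → 296.97
  standard: 708/2837 = 24.96% → 124.78
  vip: 444/2837 = 15.65% → 78.25
Step 3: Verify: sum of allocations ≈ 500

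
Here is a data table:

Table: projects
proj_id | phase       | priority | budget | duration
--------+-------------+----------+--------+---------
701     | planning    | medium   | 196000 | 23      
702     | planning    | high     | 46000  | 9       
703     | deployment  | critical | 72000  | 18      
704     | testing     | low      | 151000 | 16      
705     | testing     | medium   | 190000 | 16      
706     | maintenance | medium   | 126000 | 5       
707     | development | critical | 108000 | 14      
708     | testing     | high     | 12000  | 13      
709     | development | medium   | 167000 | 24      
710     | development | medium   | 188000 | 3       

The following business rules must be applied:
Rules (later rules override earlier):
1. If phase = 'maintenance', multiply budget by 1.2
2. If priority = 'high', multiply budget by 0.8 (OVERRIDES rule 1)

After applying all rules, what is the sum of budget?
1269600.0

Step 1: Rule 2 takes priority for records with priority = 'high'
  - 2 records: 58000 × 0.8 = 46400.0
Step 2: Rule 1 applies to remaining records with phase = 'maintenance'
  - 1 records: 126000 × 1.2 = 151200.0
Step 3: Other records unchanged: 1072000
Step 4: Final sum = 46400.0 + 151200.0 + 1072000 = 1269600.0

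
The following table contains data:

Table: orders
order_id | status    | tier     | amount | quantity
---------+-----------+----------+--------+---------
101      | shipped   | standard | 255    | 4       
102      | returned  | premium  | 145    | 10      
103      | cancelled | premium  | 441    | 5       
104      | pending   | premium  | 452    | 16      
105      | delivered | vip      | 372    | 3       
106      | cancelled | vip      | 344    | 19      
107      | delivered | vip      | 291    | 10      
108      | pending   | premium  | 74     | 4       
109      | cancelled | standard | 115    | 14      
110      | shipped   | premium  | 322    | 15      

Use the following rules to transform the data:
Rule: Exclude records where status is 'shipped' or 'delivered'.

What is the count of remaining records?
6

Step 1: Count records to exclude
  - 2 (shipped) + 2 (delivered) = 4 records
Step 2: Total records: 10
Step 3: Remaining = 10 - 4 = 6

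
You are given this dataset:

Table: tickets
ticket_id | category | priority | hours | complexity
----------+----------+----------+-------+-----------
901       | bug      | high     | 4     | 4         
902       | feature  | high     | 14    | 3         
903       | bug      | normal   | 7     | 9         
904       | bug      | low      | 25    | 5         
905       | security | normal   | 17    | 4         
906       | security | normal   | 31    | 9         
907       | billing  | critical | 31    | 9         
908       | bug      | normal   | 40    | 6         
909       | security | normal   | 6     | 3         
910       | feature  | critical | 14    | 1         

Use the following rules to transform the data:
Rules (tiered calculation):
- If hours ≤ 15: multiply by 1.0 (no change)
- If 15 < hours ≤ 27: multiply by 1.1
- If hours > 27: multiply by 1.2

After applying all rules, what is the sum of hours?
213.6

Step 1: Tier 1 (hours ≤ 15): 5 records, sum = 45 × 1.0 = 45.0
Step 2: Tier 2 (15 < hours ≤ 27): 2 records, sum = 42 × 1.1 = 46.2
Step 3: Tier 3 (hours > 27): 3 records, sum = 102 × 1.2 = 122.4
Step 4: Final sum = 45.0 + 46.2 + 122.4 = 213.6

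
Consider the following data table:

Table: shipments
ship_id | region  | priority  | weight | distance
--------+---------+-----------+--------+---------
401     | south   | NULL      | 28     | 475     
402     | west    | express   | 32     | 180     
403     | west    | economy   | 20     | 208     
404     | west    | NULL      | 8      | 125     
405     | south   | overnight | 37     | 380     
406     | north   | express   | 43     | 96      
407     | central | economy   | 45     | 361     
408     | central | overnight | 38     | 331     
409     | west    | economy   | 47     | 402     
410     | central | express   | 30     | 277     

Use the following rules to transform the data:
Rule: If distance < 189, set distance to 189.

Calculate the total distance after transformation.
3001

Step 1: 3 records have distance < 189
Step 2: These records originally summed to 401
Step 3: After setting to minimum: 3 × 189 = 567
Step 4: Unaffected records sum: 2434
Step 5: Final sum = 567 + 2434 = 3001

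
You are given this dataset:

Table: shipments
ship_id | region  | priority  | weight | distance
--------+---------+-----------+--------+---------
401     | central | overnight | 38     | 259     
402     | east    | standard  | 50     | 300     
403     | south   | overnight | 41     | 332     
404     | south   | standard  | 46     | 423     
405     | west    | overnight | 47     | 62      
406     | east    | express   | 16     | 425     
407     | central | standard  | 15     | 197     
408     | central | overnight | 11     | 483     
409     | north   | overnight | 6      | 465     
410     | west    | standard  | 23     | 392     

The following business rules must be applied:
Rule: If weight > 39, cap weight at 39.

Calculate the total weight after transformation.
265

Step 1: 4 records have weight > 39
Step 2: These records originally summed to 184
Step 3: After capping: 4 × 39 = 156
Step 4: Unaffected records sum: 109
Step 5: Final sum = 156 + 109 = 265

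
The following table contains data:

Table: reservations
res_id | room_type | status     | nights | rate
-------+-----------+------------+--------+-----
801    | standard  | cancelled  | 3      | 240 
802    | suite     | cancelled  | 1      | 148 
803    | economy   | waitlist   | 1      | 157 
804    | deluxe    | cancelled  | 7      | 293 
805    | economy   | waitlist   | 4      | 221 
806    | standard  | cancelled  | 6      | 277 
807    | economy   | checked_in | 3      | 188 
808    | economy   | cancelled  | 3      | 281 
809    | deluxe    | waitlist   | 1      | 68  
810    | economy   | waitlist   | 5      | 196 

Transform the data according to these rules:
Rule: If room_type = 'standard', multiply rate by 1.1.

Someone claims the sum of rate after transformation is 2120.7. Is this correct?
Yes, the result is correct.

Step 1: Calculate the correct sum after transformation
Step 2: Apply multiplier 1.1 to records where room_type = 'standard'
Step 3: Correct result = 2120.7
Step 4: Claimed result = 2120.7
Step 5: 2120.7 = 2120.7 ✓
Conclusion: The claimed result is correct.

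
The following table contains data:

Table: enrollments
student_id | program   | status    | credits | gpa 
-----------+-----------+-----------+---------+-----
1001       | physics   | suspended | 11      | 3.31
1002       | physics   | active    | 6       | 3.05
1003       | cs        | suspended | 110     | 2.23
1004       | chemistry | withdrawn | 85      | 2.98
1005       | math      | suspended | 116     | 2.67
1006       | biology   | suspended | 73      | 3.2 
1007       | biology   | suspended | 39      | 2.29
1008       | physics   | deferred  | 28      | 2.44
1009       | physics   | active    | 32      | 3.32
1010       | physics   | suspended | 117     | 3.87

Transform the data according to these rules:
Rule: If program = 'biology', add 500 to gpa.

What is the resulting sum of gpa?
1029.36

Step 1: Count records where program = 'biology': 2
Step 2: Total bonus added: 2 × 500 = 1000
Step 3: Original sum of gpa: 29.36
Step 4: Final sum = 29.36 + 1000 = 1029.36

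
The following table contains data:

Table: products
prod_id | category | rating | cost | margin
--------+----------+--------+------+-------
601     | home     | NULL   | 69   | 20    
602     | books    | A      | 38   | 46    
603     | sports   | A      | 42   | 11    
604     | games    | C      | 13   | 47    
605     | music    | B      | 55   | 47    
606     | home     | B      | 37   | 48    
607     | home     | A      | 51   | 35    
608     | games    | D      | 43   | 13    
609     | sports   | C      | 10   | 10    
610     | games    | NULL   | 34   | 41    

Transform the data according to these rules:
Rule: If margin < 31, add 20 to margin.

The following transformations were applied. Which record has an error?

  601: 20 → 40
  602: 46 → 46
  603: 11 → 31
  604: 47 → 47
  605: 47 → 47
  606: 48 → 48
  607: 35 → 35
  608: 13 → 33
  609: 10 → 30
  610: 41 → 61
Record 610 has an error. The correct transformed value should be 41, not 61.

Step 1: Check each record against the rule
Step 2: Record 610 has margin = 41
Step 3: Since 41 >= 31, the bonus should not have been applied
Step 4: Correct value = 41, but claimed value = 61
Conclusion: Record 610 has the error.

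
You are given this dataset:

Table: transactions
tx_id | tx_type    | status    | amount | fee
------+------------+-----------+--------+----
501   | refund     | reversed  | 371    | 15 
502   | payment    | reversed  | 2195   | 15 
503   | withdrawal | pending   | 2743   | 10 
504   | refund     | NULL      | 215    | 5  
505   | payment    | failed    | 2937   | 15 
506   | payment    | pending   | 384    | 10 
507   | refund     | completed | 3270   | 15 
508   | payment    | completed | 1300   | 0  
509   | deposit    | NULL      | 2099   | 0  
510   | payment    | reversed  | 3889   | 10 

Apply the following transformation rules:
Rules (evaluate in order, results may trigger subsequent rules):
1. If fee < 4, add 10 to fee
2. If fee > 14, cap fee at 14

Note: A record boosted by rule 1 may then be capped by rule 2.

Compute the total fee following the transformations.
111

Step 1: Apply rule 1 to records with fee < 4
  - 2 records get bonus of 10
  - Of these, 0 records then exceed 14 and get capped
Step 2: Apply rule 2 to records with fee > 14
  - 4 records (original) are capped
Step 3: Calculate final sum = 111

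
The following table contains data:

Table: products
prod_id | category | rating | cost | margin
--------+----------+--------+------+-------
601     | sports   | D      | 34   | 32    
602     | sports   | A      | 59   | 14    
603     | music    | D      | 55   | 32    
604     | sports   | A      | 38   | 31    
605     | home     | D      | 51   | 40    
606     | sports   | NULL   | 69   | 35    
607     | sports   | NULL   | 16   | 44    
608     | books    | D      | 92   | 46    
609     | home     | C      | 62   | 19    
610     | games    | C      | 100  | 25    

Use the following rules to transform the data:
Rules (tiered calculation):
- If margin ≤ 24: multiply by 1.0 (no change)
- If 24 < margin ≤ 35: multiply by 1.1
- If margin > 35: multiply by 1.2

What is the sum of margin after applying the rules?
359.5

Step 1: Tier 1 (margin ≤ 24): 2 records, sum = 33 × 1.0 = 33.0
Step 2: Tier 2 (24 < margin ≤ 35): 5 records, sum = 155 × 1.1 = 170.5
Step 3: Tier 3 (margin > 35): 3 records, sum = 130 × 1.2 = 156.0
Step 4: Final sum = 33.0 + 170.5 + 156.0 = 359.5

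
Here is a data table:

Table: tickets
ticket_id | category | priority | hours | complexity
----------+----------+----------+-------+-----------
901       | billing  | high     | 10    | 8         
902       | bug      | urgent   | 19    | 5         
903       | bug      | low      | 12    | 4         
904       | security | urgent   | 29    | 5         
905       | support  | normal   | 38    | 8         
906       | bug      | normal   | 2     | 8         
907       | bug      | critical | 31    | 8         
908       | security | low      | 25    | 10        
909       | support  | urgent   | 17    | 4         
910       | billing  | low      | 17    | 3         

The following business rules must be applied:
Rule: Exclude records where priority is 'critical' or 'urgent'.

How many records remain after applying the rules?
6

Step 1: Count records to exclude
  - 1 (critical) + 3 (urgent) = 4 records
Step 2: Total records: 10
Step 3: Remaining = 10 - 4 = 6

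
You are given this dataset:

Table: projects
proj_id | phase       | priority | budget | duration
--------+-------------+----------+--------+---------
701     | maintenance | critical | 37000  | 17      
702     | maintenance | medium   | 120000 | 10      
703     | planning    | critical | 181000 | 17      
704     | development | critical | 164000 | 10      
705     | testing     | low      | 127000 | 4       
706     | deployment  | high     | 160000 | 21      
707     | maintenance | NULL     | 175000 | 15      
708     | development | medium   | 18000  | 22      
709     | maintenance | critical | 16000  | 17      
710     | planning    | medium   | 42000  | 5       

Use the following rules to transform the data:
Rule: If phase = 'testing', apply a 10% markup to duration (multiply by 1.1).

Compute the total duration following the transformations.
138.4

Step 1: Records with phase = 'testing' have total duration = 4
Step 2: Apply multiplier: 4 × 1.1 = 4.4
Step 3: Other records total: 134
Step 4: Final sum = 4.4 + 134 = 138.4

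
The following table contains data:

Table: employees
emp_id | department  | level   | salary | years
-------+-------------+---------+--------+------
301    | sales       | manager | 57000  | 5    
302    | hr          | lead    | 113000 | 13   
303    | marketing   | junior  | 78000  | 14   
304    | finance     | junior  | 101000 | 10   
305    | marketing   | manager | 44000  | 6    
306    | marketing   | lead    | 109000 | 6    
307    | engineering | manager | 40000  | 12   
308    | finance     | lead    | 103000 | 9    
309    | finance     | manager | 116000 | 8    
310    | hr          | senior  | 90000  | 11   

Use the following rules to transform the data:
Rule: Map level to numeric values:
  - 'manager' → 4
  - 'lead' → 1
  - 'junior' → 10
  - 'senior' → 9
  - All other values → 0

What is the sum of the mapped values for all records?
48

Step 1: Apply mapping to each record
Step 2: Count by status:
  'manager': 4 records × 4 = 16
  'lead': 3 records × 1 = 3
  'junior': 2 records × 10 = 20
  'senior': 1 records × 9 = 9
Step 3: Sum all mapped values = 48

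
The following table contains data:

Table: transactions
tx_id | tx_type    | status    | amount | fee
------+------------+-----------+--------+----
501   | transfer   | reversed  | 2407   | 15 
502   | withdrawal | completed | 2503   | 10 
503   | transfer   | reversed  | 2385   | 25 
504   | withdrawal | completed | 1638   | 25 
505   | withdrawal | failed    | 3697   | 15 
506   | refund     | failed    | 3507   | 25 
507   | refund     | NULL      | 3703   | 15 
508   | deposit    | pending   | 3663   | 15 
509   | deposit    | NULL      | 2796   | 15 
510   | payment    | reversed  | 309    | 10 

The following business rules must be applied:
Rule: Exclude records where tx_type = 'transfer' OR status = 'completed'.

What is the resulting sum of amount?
17675

Step 1: Find records where tx_type = 'transfer' OR status = 'completed'
Step 2: 4 records match, summing to 8933
Step 3: Original sum: 26608
Step 4: Remaining sum = 26608 - 8933 = 17675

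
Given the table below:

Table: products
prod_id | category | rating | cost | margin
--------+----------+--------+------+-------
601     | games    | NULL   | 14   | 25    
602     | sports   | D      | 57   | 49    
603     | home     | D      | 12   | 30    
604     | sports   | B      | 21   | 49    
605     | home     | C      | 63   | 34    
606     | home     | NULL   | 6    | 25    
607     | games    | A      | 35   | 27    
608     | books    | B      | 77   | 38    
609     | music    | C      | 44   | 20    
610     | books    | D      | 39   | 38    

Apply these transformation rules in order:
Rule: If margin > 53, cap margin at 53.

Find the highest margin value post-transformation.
49

Step 1: Original maximum margin = 49
Step 2: Check cap of 53 against maximum
Step 3: No records exceed the cap (max 49 <= cap 53), so no capping applies
Step 4: Maximum after transformation = 49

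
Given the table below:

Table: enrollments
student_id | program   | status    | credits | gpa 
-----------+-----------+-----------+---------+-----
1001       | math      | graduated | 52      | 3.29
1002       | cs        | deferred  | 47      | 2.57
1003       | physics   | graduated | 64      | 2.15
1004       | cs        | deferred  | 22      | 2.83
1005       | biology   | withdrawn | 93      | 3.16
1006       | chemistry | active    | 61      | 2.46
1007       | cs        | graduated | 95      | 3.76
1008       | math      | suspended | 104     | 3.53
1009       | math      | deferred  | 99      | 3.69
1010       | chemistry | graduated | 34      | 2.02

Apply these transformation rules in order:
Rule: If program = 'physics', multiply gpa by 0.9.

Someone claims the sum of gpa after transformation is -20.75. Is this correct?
No, the correct result is 29.25.

Step 1: Calculate the correct sum after transformation
Step 2: Apply multiplier 0.9 to records where program = 'physics'
Step 3: Correct result = 29.25
Step 4: Claimed result = -20.75
Step 5: 29.25 ≠ -20.75
Conclusion: The claimed result is incorrect. The correct answer is 29.25.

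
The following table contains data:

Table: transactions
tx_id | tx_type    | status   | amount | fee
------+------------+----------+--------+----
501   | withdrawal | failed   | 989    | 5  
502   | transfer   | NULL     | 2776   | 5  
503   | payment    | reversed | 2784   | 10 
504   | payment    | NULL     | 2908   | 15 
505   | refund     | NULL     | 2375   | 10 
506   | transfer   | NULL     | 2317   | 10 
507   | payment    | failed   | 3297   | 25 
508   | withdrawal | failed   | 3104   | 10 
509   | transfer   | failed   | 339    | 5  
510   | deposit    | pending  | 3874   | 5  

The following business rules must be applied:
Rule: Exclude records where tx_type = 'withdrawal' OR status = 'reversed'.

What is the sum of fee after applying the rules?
75

Step 1: Find records where tx_type = 'withdrawal' OR status = 'reversed'
Step 2: 3 records match, summing to 25
Step 3: Original sum: 100
Step 4: Remaining sum = 100 - 25 = 75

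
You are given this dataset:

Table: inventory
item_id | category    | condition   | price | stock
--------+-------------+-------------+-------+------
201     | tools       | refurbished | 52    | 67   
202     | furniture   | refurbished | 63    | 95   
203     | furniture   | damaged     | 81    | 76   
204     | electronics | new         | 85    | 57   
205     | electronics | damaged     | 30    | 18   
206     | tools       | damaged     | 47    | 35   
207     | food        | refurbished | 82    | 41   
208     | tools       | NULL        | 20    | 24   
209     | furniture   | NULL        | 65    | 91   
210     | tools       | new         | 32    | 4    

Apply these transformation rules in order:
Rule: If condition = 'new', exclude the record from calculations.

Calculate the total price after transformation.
440

Step 1: Identify records where condition = 'new'
Step 2: The excluded records sum to 117
Step 3: Original total price = 557
Step 4: Remaining total = 557 - 117 = 440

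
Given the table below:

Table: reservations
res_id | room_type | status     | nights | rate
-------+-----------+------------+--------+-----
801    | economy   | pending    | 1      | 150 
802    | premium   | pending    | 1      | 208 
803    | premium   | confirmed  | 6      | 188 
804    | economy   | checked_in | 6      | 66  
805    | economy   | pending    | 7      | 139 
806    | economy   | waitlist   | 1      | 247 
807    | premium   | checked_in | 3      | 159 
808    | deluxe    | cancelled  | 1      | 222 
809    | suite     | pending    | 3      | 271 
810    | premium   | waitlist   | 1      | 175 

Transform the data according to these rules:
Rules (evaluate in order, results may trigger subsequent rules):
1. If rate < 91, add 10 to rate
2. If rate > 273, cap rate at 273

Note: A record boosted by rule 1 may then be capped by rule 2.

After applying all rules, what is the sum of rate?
1835

Step 1: Apply rule 1 to records with rate < 91
  - 1 records get bonus of 10
  - Of these, 0 records then exceed 273 and get capped
Step 2: Apply rule 2 to records with rate > 273
  - 0 records (original) are capped
Step 3: Calculate final sum = 1835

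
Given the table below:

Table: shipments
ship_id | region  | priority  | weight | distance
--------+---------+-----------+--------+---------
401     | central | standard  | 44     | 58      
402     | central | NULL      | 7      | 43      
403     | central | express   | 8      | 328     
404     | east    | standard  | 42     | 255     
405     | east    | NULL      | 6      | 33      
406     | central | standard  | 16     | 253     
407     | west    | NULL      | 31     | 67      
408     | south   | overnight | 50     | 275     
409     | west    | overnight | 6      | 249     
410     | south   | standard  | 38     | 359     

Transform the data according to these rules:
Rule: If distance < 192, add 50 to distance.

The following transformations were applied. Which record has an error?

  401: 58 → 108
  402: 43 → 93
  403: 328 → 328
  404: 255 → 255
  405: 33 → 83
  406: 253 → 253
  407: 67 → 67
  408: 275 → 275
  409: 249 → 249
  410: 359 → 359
Record 407 has an error. The correct transformed value should be 117, not 67.

Step 1: Check each record against the rule
Step 2: Record 407 has distance = 67
Step 3: Since 67 < 192, the bonus should have been applied
Step 4: Correct value = 117, but claimed value = 67
Conclusion: Record 407 has the error.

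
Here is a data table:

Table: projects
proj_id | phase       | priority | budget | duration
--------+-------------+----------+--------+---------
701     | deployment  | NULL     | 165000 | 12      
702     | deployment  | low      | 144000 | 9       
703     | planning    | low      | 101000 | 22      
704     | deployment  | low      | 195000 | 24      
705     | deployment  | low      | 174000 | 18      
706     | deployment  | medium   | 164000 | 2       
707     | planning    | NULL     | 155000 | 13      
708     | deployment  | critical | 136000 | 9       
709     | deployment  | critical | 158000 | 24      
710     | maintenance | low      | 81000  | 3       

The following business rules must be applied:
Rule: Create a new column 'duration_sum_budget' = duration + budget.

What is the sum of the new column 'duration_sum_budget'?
1473136

Step 1: For each record, compute duration + budget
Example calculations:
  12 + 165000 = 165012
  9 + 144000 = 144009
  22 + 101000 = 101022
  ...
Step 2: Sum all derived values
Step 3: Total = 1473136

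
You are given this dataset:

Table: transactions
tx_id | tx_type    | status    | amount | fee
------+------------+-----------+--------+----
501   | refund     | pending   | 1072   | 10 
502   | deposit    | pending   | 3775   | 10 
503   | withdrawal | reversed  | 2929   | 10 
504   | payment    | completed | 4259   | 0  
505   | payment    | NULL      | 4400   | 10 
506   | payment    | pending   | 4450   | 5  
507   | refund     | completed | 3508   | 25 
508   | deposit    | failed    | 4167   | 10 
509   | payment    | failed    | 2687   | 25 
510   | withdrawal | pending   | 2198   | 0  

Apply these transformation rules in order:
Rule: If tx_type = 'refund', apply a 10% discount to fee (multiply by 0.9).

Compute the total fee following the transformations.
101.5

Step 1: Records with tx_type = 'refund' have total fee = 35
Step 2: Apply multiplier: 35 × 0.9 = 31.5
Step 3: Other records total: 70
Step 4: Final sum = 31.5 + 70 = 101.5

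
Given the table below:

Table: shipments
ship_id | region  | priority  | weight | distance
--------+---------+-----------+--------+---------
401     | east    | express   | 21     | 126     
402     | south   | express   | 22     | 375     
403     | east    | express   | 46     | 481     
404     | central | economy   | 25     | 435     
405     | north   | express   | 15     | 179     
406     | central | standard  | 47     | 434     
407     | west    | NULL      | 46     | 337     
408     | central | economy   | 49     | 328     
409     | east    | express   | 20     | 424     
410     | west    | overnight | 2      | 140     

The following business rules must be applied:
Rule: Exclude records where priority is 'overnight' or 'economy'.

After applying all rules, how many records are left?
7

Step 1: Count records to exclude
  - 1 (overnight) + 2 (economy) = 3 records
Step 2: Total records: 10
Step 3: Remaining = 10 - 3 = 7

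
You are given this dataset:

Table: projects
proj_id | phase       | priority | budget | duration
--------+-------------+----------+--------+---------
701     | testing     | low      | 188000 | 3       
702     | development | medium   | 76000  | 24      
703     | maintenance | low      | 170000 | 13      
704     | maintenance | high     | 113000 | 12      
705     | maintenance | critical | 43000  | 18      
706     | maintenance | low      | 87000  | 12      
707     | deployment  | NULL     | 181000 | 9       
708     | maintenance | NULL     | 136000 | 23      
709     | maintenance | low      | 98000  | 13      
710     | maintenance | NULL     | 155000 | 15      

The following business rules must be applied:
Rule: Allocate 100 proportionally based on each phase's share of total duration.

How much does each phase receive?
deployment: 6.34, development: 16.9, maintenance: 74.65, testing: 2.11

Step 1: Calculate total duration = 142
Step 2: Calculate each phase's proportion:
  deployment: 9/142 = 6.34% → 6.34
  development: 24/142 = 16.90% → 16.9
  maintenance: 106/142 = 74.65% → 74.65
  testing: 3/142 = 2.11% → 2.11
Step 3: Verify: sum of allocations ≈ 100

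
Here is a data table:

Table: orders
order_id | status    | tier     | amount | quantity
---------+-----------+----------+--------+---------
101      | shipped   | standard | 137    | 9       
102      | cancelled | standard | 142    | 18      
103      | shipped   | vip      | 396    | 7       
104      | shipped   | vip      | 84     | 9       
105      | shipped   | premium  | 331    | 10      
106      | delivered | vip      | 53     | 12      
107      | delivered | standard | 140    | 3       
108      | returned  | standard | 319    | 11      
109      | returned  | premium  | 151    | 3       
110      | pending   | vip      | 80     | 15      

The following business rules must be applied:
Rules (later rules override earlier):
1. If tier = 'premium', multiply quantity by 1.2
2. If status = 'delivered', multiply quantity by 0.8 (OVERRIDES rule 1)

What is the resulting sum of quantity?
96.6

Step 1: Rule 2 takes priority for records with status = 'delivered'
  - 2 records: 15 × 0.8 = 12.0
Step 2: Rule 1 applies to remaining records with tier = 'premium'
  - 2 records: 13 × 1.2 = 15.6
Step 3: Other records unchanged: 69
Step 4: Final sum = 12.0 + 15.6 + 69 = 96.6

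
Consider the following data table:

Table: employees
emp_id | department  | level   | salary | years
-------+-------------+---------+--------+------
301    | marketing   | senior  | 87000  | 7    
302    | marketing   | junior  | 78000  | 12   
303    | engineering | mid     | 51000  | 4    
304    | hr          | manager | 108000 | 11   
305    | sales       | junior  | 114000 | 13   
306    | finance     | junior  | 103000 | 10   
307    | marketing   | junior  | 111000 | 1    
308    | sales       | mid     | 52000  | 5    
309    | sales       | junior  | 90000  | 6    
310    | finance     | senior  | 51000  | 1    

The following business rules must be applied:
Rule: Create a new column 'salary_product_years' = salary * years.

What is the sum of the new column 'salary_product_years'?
6411000

Step 1: For each record, compute salary * years
Example calculations:
  87000 * 7 = 609000
  78000 * 12 = 936000
  51000 * 4 = 204000
  ...
Step 2: Sum all derived values
Step 3: Total = 6411000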